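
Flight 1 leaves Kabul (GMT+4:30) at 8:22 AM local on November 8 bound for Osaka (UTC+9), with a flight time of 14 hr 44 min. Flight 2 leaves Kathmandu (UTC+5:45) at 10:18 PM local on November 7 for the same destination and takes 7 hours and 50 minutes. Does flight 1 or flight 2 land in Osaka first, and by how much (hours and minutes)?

Flight 1 in UTC: 8:22 AM − 4:30 = 3:52 AM on Nov 8.
+14 hours and 44 minutes → arrive 6:36 PM UTC on Nov 8.
Flight 2 in UTC: 10:18 PM − 5:45 = 4:33 PM on Nov 7.
+7 hours and 50 minutes → arrive 12:23 AM UTC on Nov 8.
Flight 2 lands earlier by 18 hours 13 minutes.

the second, by 18 hours 13 minutes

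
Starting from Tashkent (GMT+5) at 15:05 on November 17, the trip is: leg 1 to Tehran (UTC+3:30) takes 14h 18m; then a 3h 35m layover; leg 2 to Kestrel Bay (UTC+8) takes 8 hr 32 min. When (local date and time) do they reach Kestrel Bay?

20:30 on November 18

Convert departure to UTC: 15:05 − 5:00 = 10:05 UTC on Nov 17.
Add 14 hours 18 minutes leg 1 → 00:23 UTC (Nov 18).
Add 3 hours and 35 minutes layover in Tehran → 03:58 UTC.
Add 8 hours and 32 minutes leg 2 → 12:30 UTC.
Kestrel Bay is UTC+8:00, so local arrival = 12:30 + 8:00 = 20:30 on Nov 18.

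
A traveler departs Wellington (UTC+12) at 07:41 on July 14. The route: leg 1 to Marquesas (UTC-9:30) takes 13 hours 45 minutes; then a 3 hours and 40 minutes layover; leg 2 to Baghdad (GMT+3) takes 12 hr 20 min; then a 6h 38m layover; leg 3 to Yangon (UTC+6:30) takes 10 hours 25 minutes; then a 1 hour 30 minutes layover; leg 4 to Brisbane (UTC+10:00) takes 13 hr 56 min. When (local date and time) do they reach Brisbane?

Convert departure to UTC: 07:41 − 12:00 = 19:41 UTC on Jul 13.
Add 13 hours and 45 minutes leg 1 → 09:26 UTC (Jul 14).
Add 3 hours 40 minutes layover in Marquesas → 13:06 UTC.
Add 12 hours and 20 minutes leg 2 → 01:26 UTC (Jul 15).
Add 6 hours 38 minutes layover in Baghdad → 08:04 UTC.
Add 10 hours 25 minutes leg 3 → 18:29 UTC.
Add 1 hour 30 minutes layover in Yangon → 19:59 UTC.
Add 13 hours and 56 minutes leg 4 → 09:55 UTC (Jul 16).
Brisbane is UTC+10:00, so local arrival = 09:55 + 10:00 = 19:55 on Jul 16.

19:55 on July 16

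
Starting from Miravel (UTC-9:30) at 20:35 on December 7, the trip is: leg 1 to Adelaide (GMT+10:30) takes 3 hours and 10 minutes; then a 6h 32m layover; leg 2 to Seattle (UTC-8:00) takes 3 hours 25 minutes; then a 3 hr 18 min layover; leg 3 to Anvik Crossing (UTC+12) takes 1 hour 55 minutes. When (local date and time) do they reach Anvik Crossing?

12:25 on Dec 9

Convert departure to UTC: 20:35 + 9:30 = 06:05 UTC on Dec 8.
Add 3 hours 10 minutes leg 1 → 09:15 UTC.
Add 6 hours and 32 minutes layover in Adelaide → 15:47 UTC.
Add 3 hours and 25 minutes leg 2 → 19:12 UTC.
Add 3 hours and 18 minutes layover in Seattle → 22:30 UTC.
Add 1 hour 55 minutes leg 3 → 00:25 UTC (Dec 9).
Anvik Crossing is UTC+12:00, so local arrival = 00:25 + 12:00 = 12:25 on Dec 9.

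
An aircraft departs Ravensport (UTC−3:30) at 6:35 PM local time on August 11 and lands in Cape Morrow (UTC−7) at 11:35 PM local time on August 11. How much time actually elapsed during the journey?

8 hours 30 minutes

Departure in UTC: 6:35 PM + 3:30 = 10:05 PM on Aug 11.
Arrival in UTC: 11:35 PM + 7:00 = 6:35 AM on Aug 12.
Elapsed = 6:35 AM − 10:05 PM (+1 day) = 8 hours 30 minutes.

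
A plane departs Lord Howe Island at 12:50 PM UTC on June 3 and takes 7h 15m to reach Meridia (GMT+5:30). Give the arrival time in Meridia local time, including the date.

1:35 AM on Jun 4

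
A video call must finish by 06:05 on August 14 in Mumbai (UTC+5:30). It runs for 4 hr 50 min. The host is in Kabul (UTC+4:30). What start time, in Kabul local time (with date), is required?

Target end time in UTC: 06:05 − 5:30 = 00:35 on Aug 14.
Subtract 4 hours and 50 minutes → start 19:45 UTC on Aug 13.
Kabul is UTC+4:30: 19:45 + 4:30 = 00:15 on Aug 14.

00:15 on August 14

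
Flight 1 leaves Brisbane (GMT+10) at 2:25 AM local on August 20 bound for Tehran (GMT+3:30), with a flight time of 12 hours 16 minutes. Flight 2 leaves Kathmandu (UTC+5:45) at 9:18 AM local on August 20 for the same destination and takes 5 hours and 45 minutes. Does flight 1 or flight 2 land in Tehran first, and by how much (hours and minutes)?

the first, by 4 hours 37 minutes

Flight 1 in UTC: 2:25 AM − 10:00 = 4:25 PM on Aug 19.
+12 hours 16 minutes → arrive 4:41 AM UTC on Aug 20.
Flight 2 in UTC: 9:18 AM − 5:45 = 3:33 AM on Aug 20.
+5 hours 45 minutes → arrive 9:18 AM UTC on Aug 20.
Flight 1 lands earlier by 4 hours 37 minutes.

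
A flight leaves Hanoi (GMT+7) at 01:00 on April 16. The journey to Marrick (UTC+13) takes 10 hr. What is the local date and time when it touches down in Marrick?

17:00 on Apr 16

Convert departure to UTC: 01:00 − 7:00 = 18:00 UTC on Apr 15.
Add 10 hours travel time → 04:00 UTC (Apr 16).
Marrick is UTC+13:00, so local arrival = 04:00 + 13:00 = 17:00 on Apr 16.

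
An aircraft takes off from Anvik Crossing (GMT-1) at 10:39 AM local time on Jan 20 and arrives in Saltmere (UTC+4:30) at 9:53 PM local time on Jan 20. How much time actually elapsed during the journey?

5 hours 44 minutes

Departure in UTC: 10:39 AM + 1:00 = 11:39 AM on Jan 20.
Arrival in UTC: 9:53 PM − 4:30 = 5:23 PM on Jan 20.
Elapsed = 5:23 PM − 11:39 AM = 5 hours 44 minutes.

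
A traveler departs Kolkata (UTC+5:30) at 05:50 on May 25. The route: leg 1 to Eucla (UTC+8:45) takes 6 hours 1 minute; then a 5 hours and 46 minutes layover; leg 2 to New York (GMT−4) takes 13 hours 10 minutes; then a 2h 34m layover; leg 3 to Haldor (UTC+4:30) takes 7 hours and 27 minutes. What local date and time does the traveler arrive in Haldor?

Convert departure to UTC: 05:50 − 5:30 = 00:20 UTC on May 25.
Add 6 hours and 1 minute leg 1 → 06:21 UTC.
Add 5 hours 46 minutes layover in Eucla → 12:07 UTC.
Add 13 hours and 10 minutes leg 2 → 01:17 UTC (May 26).
Add 2 hours 34 minutes layover in New York → 03:51 UTC.
Add 7 hours 27 minutes leg 3 → 11:18 UTC.
Haldor is UTC+4:30, so local arrival = 11:18 + 4:30 = 15:48 on May 26.

15:48 on May 26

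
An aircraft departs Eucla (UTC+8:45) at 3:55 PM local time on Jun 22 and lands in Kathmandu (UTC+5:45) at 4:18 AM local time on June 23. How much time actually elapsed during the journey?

15 hours 23 minutes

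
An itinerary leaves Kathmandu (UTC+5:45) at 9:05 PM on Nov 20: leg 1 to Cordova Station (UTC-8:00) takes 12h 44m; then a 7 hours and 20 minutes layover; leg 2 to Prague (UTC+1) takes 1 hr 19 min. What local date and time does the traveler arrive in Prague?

Convert departure to UTC: 9:05 PM − 5:45 = 3:20 PM UTC on Nov 20.
Add 12 hours 44 minutes leg 1 → 4:04 AM UTC (Nov 21).
Add 7 hours 20 minutes layover in Cordova Station → 11:24 AM UTC.
Add 1 hour 19 minutes leg 2 → 12:43 PM UTC.
Prague is UTC+1:00, so local arrival = 12:43 PM + 1:00 = 1:43 PM on Nov 21.

1:43 PM on Nov 21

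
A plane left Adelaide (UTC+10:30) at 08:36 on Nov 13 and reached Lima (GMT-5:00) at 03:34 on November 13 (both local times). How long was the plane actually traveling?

10 hours 28 minutes

Departure in UTC: 08:36 − 10:30 = 22:06 on Nov 12.
Arrival in UTC: 03:34 + 5:00 = 08:34 on Nov 13.
Elapsed = 08:34 − 22:06 (+1 day) = 10 hours 28 minutes.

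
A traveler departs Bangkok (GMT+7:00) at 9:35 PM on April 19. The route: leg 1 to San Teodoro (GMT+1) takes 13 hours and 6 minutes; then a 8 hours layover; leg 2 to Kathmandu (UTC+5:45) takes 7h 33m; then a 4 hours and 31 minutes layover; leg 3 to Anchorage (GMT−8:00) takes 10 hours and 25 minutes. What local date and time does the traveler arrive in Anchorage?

Convert departure to UTC: 9:35 PM − 7:00 = 2:35 PM UTC on Apr 19.
Add 13 hours and 6 minutes leg 1 → 3:41 AM UTC (Apr 20).
Add 8 hours layover in San Teodoro → 11:41 AM UTC.
Add 7 hours and 33 minutes leg 2 → 7:14 PM UTC.
Add 4 hours 31 minutes layover in Kathmandu → 11:45 PM UTC.
Add 10 hours and 25 minutes leg 3 → 10:10 AM UTC (Apr 21).
Anchorage is UTC−8:00, so local arrival = 10:10 AM − 8:00 = 2:10 AM on Apr 21.

2:10 AM on Apr 21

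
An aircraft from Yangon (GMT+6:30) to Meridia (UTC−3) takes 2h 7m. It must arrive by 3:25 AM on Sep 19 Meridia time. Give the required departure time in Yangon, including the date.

10:48 AM on Sep 19

Target arrival in UTC: 3:25 AM + 3:00 = 6:25 AM on Sep 19.
Subtract 2 hours 7 minutes → departure 4:18 AM UTC on Sep 19.
Yangon is UTC+6:30: 4:18 AM + 6:30 = 10:48 AM on Sep 19.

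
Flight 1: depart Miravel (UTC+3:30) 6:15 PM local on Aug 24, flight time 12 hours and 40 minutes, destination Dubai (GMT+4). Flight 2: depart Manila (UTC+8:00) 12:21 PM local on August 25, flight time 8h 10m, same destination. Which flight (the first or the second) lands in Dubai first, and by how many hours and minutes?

Flight 1 in UTC: 6:15 PM − 3:30 = 2:45 PM on Aug 24.
+12 hours 40 minutes → arrive 3:25 AM UTC on Aug 25.
Flight 2 in UTC: 12:21 PM − 8:00 = 4:21 AM on Aug 25.
+8 hours 10 minutes → arrive 12:31 PM UTC on Aug 25.
Flight 1 lands earlier by 9 hours 6 minutes.

the first, by 9 hours 6 minutes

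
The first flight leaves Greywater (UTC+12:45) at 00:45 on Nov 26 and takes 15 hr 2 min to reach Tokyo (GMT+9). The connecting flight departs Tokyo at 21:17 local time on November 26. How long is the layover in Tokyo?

9 hours 15 minutes

Convert departure to UTC: 00:45 − 12:45 = 12:00 UTC on Nov 25.
Add 15 hours 2 minutes flight time → 03:02 UTC (Nov 26).
Tokyo is UTC+9:00, so local arrival = 03:02 + 9:00 = 12:02 on Nov 26.
Layover = 21:17 − 12:02 = 9 hours 15 minutes.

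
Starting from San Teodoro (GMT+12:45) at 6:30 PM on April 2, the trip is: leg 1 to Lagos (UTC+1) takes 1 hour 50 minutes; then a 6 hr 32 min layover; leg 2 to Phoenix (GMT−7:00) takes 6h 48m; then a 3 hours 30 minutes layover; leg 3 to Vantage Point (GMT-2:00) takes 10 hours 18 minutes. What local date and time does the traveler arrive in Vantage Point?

8:43 AM on April 3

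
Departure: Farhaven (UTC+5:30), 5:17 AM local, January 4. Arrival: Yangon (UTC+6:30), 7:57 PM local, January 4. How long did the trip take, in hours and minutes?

13 hours 40 minutes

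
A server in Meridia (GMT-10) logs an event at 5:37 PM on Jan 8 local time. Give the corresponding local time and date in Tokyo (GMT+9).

12:37 PM on January 9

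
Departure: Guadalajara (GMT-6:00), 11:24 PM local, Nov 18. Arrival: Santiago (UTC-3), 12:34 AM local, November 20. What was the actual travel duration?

22 hours 10 minutes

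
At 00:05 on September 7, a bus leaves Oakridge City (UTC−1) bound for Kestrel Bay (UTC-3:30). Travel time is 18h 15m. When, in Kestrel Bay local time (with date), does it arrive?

15:50 on Sep 7

Convert departure to UTC: 00:05 + 1:00 = 01:05 UTC on Sep 7.
Add 18 hours and 15 minutes travel time → 19:20 UTC.
Kestrel Bay is UTC−3:30, so local arrival = 19:20 − 3:30 = 15:50 on Sep 7.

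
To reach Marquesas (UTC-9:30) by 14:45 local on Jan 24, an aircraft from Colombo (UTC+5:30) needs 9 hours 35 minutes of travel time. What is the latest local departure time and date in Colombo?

Target arrival in UTC: 14:45 + 9:30 = 00:15 on Jan 25.
Subtract 9 hours 35 minutes → departure 14:40 UTC on Jan 24.
Colombo is UTC+5:30: 14:40 + 5:30 = 20:10 on Jan 24.

20:10 on Jan 24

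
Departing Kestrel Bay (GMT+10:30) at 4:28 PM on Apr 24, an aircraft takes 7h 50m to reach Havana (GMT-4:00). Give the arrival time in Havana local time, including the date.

9:48 AM on April 24

Convert departure to UTC: 4:28 PM − 10:30 = 5:58 AM UTC on Apr 24.
Add 7 hours and 50 minutes travel time → 1:48 PM UTC.
Havana is UTC−4:00, so local arrival = 1:48 PM − 4:00 = 9:48 AM on Apr 24.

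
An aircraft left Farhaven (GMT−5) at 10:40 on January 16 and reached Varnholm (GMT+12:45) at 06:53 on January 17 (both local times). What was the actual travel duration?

Departure in UTC: 10:40 + 5:00 = 15:40 on Jan 16.
Arrival in UTC: 06:53 − 12:45 = 18:08 on Jan 16.
Elapsed = 18:08 − 15:40 = 2 hours 28 minutes.

2 hours 28 minutes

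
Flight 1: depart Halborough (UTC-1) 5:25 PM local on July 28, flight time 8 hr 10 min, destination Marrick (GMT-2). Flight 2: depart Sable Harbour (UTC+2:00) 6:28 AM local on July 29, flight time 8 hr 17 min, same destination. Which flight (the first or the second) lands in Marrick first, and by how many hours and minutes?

the first, by 10 hours 10 minutes

Flight 1 in UTC: 5:25 PM + 1:00 = 6:25 PM on Jul 28.
+8 hours 10 minutes → arrive 2:35 AM UTC on Jul 29.
Flight 2 in UTC: 6:28 AM − 2:00 = 4:28 AM on Jul 29.
+8 hours 17 minutes → arrive 12:45 PM UTC on Jul 29.
Flight 1 lands earlier by 10 hours 10 minutes.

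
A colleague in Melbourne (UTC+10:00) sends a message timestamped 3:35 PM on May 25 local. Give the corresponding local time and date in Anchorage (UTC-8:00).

9:35 PM on May 24

In UTC: 3:35 PM − 10:00 = 5:35 AM on May 25.
Anchorage is UTC−8:00: 5:35 AM − 8:00 = 9:35 PM on May 24.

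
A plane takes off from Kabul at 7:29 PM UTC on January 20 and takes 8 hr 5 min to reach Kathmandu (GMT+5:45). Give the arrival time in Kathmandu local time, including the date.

Departure is given in UTC: 7:29 PM on Jan 20.
Add 8 hours and 5 minutes → 3:34 AM UTC (Jan 21).
Kathmandu is UTC+5:45: 3:34 AM + 5:45 = 9:19 AM on Jan 21.

9:19 AM on Jan 21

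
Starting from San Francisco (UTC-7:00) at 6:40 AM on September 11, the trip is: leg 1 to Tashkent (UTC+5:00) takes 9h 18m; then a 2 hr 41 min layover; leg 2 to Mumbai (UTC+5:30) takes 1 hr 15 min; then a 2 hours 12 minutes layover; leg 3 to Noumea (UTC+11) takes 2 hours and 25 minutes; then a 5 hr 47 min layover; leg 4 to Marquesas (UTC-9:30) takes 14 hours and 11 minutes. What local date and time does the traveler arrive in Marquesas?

Convert departure to UTC: 6:40 AM + 7:00 = 1:40 PM UTC on Sep 11.
Add 9 hours and 18 minutes leg 1 → 10:58 PM UTC.
Add 2 hours 41 minutes layover in Tashkent → 1:39 AM UTC (Sep 12).
Add 1 hour 15 minutes leg 2 → 2:54 AM UTC.
Add 2 hours and 12 minutes layover in Mumbai → 5:06 AM UTC.
Add 2 hours 25 minutes leg 3 → 7:31 AM UTC.
Add 5 hours and 47 minutes layover in Noumea → 1:18 PM UTC.
Add 14 hours and 11 minutes leg 4 → 3:29 AM UTC (Sep 13).
Marquesas is UTC−9:30, so local arrival = 3:29 AM − 9:30 = 5:59 PM on Sep 12.

5:59 PM on September 12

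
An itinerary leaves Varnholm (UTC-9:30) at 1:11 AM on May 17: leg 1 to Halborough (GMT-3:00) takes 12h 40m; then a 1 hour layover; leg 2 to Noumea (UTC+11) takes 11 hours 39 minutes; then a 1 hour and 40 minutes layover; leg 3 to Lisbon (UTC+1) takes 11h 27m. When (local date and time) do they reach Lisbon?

2:07 AM on May 19

Convert departure to UTC: 1:11 AM + 9:30 = 10:41 AM UTC on May 17.
Add 12 hours and 40 minutes leg 1 → 11:21 PM UTC.
Add 1 hour layover in Halborough → 12:21 AM UTC (May 18).
Add 11 hours 39 minutes leg 2 → 12:00 PM UTC.
Add 1 hour 40 minutes layover in Noumea → 1:40 PM UTC.
Add 11 hours and 27 minutes leg 3 → 1:07 AM UTC (May 19).
Lisbon is UTC+1:00, so local arrival = 1:07 AM + 1:00 = 2:07 AM on May 19.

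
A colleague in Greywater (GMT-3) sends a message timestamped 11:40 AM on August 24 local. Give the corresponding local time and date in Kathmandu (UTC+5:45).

8:25 PM on August 24

Kathmandu is 8:45 ahead of Greywater.
Shift by the zone difference: 11:40 AM + 8:45 = 8:25 PM on Aug 24 in Kathmandu.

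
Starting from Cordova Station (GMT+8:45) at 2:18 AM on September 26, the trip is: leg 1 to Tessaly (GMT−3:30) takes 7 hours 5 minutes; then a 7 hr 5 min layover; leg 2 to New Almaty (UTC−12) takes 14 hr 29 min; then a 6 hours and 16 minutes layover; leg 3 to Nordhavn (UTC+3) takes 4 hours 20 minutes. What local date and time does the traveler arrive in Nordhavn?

Convert departure to UTC: 2:18 AM − 8:45 = 5:33 PM UTC on Sep 25.
Add 7 hours 5 minutes leg 1 → 12:38 AM UTC (Sep 26).
Add 7 hours and 5 minutes layover in Tessaly → 7:43 AM UTC.
Add 14 hours 29 minutes leg 2 → 10:12 PM UTC.
Add 6 hours 16 minutes layover in New Almaty → 4:28 AM UTC (Sep 27).
Add 4 hours 20 minutes leg 3 → 8:48 AM UTC.
Nordhavn is UTC+3:00, so local arrival = 8:48 AM + 3:00 = 11:48 AM on Sep 27.

11:48 AM on September 27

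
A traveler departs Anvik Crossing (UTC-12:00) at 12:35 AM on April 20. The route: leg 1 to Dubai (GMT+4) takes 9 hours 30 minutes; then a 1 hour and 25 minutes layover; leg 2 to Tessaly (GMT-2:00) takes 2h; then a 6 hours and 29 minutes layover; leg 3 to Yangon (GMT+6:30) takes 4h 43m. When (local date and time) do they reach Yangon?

7:12 PM on April 21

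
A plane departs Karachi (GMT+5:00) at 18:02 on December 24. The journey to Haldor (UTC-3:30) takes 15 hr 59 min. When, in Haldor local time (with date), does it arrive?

Convert departure to UTC: 18:02 − 5:00 = 13:02 UTC on Dec 24.
Add 15 hours and 59 minutes travel time → 05:01 UTC (Dec 25).
Haldor is UTC−3:30, so local arrival = 05:01 − 3:30 = 01:31 on Dec 25.

01:31 on Dec 25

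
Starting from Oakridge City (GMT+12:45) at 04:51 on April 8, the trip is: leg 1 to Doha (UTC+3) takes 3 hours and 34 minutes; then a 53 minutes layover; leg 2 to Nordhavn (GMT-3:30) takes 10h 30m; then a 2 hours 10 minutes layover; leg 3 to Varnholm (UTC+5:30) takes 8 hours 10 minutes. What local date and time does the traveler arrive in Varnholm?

22:53 on April 8

Convert departure to UTC: 04:51 − 12:45 = 16:06 UTC on Apr 7.
Add 3 hours 34 minutes leg 1 → 19:40 UTC.
Add 53 minutes layover in Doha → 20:33 UTC.
Add 10 hours and 30 minutes leg 2 → 07:03 UTC (Apr 8).
Add 2 hours and 10 minutes layover in Nordhavn → 09:13 UTC.
Add 8 hours 10 minutes leg 3 → 17:23 UTC.
Varnholm is UTC+5:30, so local arrival = 17:23 + 5:30 = 22:53 on Apr 8.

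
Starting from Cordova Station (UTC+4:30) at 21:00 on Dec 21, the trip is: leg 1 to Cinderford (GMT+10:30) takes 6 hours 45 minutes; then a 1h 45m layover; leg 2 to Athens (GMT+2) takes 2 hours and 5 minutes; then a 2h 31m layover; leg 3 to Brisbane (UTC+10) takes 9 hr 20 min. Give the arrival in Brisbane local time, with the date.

Convert departure to UTC: 21:00 − 4:30 = 16:30 UTC on Dec 21.
Add 6 hours and 45 minutes leg 1 → 23:15 UTC.
Add 1 hour 45 minutes layover in Cinderford → 01:00 UTC (Dec 22).
Add 2 hours 5 minutes leg 2 → 03:05 UTC.
Add 2 hours 31 minutes layover in Athens → 05:36 UTC.
Add 9 hours and 20 minutes leg 3 → 14:56 UTC.
Brisbane is UTC+10:00, so local arrival = 14:56 + 10:00 = 00:56 on Dec 23.

00:56 on Dec 23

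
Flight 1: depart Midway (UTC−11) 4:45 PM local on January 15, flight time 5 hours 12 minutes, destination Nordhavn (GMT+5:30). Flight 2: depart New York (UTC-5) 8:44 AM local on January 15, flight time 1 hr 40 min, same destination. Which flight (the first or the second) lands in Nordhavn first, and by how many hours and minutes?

Flight 1 in UTC: 4:45 PM + 11:00 = 3:45 AM on Jan 16.
+5 hours and 12 minutes → arrive 8:57 AM UTC on Jan 16.
Flight 2 in UTC: 8:44 AM + 5:00 = 1:44 PM on Jan 15.
+1 hour 40 minutes → arrive 3:24 PM UTC on Jan 15.
Flight 2 lands earlier by 17 hours 33 minutes.

the second, by 17 hours 33 minutes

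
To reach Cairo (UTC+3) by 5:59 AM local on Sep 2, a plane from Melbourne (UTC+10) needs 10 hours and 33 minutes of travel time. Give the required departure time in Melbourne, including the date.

2:26 AM on September 2

Target arrival in UTC: 5:59 AM − 3:00 = 2:59 AM on Sep 2.
Subtract 10 hours 33 minutes → departure 4:26 PM UTC on Sep 1.
Melbourne is UTC+10:00: 4:26 PM + 10:00 = 2:26 AM on Sep 2.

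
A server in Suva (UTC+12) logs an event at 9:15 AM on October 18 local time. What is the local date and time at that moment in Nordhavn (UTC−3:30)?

5:45 PM on October 17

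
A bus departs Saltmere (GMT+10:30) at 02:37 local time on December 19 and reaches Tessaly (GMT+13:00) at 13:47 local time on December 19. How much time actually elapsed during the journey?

8 hours 40 minutes

Tessaly is 2:30 ahead of Saltmere.
Clock-face elapsed time (ignoring zones) is 11 hours 10 minutes.
Actual elapsed = 11 hours 10 minutes − 2:30 = 8 hours 40 minutes.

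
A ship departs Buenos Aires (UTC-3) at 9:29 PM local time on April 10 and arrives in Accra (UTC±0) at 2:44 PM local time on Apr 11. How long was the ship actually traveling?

Accra is 3:00 ahead of Buenos Aires.
Clock-face elapsed time (ignoring zones) is 17 hours 15 minutes.
Actual elapsed = 17 hours 15 minutes − 3:00 = 14 hours 15 minutes.

14 hours 15 minutes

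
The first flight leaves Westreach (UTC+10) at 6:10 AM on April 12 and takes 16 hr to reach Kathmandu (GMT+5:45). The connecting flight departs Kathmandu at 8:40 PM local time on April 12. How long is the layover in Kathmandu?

Convert departure to UTC: 6:10 AM − 10:00 = 8:10 PM UTC on Apr 11.
Add 16 hours flight time → 12:10 PM UTC (Apr 12).
Kathmandu is UTC+5:45, so local arrival = 12:10 PM + 5:45 = 5:55 PM on Apr 12.
Layover = 8:40 PM − 5:55 PM = 2 hours 45 minutes.

2 hours 45 minutes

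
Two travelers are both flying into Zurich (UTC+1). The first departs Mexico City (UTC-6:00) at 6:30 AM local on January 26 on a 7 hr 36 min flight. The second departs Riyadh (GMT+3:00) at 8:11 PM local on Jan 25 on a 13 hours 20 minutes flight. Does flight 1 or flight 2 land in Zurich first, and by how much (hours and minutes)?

the second, by 13 hours 35 minutes

Flight 1 in UTC: 6:30 AM + 6:00 = 12:30 PM on Jan 26.
+7 hours and 36 minutes → arrive 8:06 PM UTC on Jan 26.
Flight 2 in UTC: 8:11 PM − 3:00 = 5:11 PM on Jan 25.
+13 hours 20 minutes → arrive 6:31 AM UTC on Jan 26.
Flight 2 lands earlier by 13 hours 35 minutes.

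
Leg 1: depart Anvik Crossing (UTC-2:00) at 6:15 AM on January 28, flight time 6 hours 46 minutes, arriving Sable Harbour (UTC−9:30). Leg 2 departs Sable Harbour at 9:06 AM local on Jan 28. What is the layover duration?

Convert departure to UTC: 6:15 AM + 2:00 = 8:15 AM UTC on Jan 28.
Add 6 hours and 46 minutes flight time → 3:01 PM UTC.
Sable Harbour is UTC−9:30, so local arrival = 3:01 PM − 9:30 = 5:31 AM on Jan 28.
Layover = 9:06 AM − 5:31 AM = 3 hours 35 minutes.

3 hours 35 minutes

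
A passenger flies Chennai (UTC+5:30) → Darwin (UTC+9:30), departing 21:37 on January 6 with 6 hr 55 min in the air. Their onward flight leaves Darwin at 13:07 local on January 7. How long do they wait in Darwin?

4 hours 35 minutes

Convert departure to UTC: 21:37 − 5:30 = 16:07 UTC on Jan 6.
Add 6 hours 55 minutes flight time → 23:02 UTC.
Darwin is UTC+9:30, so local arrival = 23:02 + 9:30 = 08:32 on Jan 7.
Layover = 13:07 − 08:32 = 4 hours 35 minutes.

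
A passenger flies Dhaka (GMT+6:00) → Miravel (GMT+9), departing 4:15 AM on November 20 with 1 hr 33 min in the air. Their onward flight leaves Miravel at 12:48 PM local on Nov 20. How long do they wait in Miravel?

4 hours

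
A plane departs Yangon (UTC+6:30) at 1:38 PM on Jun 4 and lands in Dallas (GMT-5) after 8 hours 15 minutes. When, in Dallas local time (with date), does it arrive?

Convert departure to UTC: 1:38 PM − 6:30 = 7:08 AM UTC on Jun 4.
Add 8 hours 15 minutes travel time → 3:23 PM UTC.
Dallas is UTC−5:00, so local arrival = 3:23 PM − 5:00 = 10:23 AM on Jun 4.

10:23 AM on June 4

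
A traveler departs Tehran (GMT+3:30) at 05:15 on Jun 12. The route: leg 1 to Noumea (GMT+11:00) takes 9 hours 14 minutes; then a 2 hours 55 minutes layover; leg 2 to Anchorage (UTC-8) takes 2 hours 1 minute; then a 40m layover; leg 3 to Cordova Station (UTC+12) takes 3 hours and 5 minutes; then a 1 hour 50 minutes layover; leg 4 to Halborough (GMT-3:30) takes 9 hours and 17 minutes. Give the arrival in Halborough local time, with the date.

03:17 on June 13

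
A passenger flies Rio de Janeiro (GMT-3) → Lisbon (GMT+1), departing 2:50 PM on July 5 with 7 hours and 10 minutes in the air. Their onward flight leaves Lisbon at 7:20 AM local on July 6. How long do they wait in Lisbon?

5 hours 20 minutes

Convert departure to UTC: 2:50 PM + 3:00 = 5:50 PM UTC on Jul 5.
Add 7 hours and 10 minutes flight time → 1:00 AM UTC (Jul 6).
Lisbon is UTC+1:00, so local arrival = 1:00 AM + 1:00 = 2:00 AM on Jul 6.
Layover = 7:20 AM − 2:00 AM = 5 hours 20 minutes.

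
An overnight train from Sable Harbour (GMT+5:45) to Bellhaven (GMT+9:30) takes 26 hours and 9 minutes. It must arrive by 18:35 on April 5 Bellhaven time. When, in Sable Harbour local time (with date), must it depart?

Target arrival in UTC: 18:35 − 9:30 = 09:05 on Apr 5.
Subtract 26 hours and 9 minutes → departure 06:56 UTC on Apr 4.
Sable Harbour is UTC+5:45: 06:56 + 5:45 = 12:41 on Apr 4.

12:41 on Apr 4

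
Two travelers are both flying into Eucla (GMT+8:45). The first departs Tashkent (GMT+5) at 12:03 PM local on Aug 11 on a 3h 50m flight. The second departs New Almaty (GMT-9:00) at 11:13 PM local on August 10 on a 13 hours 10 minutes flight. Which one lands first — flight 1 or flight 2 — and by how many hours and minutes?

the first, by 10 hours 30 minutes

Flight 1 in UTC: 12:03 PM − 5:00 = 7:03 AM on Aug 11.
+3 hours and 50 minutes → arrive 10:53 AM UTC on Aug 11.
Flight 2 in UTC: 11:13 PM + 9:00 = 8:13 AM on Aug 11.
+13 hours and 10 minutes → arrive 9:23 PM UTC on Aug 11.
Flight 1 lands earlier by 10 hours 30 minutes.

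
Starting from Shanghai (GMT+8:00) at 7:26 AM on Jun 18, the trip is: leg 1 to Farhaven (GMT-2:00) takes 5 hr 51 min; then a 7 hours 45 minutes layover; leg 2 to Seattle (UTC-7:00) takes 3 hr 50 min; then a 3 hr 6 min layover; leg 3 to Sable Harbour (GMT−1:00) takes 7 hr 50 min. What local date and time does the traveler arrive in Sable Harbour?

2:48 AM on June 19

Convert departure to UTC: 7:26 AM − 8:00 = 11:26 PM UTC on Jun 17.
Add 5 hours and 51 minutes leg 1 → 5:17 AM UTC (Jun 18).
Add 7 hours 45 minutes layover in Farhaven → 1:02 PM UTC.
Add 3 hours 50 minutes leg 2 → 4:52 PM UTC.
Add 3 hours and 6 minutes layover in Seattle → 7:58 PM UTC.
Add 7 hours and 50 minutes leg 3 → 3:48 AM UTC (Jun 19).
Sable Harbour is UTC−1:00, so local arrival = 3:48 AM − 1:00 = 2:48 AM on Jun 19.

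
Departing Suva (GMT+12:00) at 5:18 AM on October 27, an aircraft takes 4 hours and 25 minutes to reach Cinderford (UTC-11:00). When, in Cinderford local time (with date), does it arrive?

Convert departure to UTC: 5:18 AM − 12:00 = 5:18 PM UTC on Oct 26.
Add 4 hours and 25 minutes travel time → 9:43 PM UTC.
Cinderford is UTC−11:00, so local arrival = 9:43 PM − 11:00 = 10:43 AM on Oct 26.

10:43 AM on October 26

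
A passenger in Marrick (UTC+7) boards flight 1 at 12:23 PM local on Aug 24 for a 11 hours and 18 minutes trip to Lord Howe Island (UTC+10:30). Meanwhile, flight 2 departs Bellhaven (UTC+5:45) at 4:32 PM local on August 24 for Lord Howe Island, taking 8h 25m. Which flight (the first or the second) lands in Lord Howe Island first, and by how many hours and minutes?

Flight 1 in UTC: 12:23 PM − 7:00 = 5:23 AM on Aug 24.
+11 hours 18 minutes → arrive 4:41 PM UTC on Aug 24.
Flight 2 in UTC: 4:32 PM − 5:45 = 10:47 AM on Aug 24.
+8 hours 25 minutes → arrive 7:12 PM UTC on Aug 24.
Flight 1 lands earlier by 2 hours 31 minutes.

the first, by 2 hours 31 minutes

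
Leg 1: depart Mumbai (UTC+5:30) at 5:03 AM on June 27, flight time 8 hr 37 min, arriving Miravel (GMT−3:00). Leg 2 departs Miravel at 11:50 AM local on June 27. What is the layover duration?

Convert departure to UTC: 5:03 AM − 5:30 = 11:33 PM UTC on Jun 26.
Add 8 hours 37 minutes flight time → 8:10 AM UTC (Jun 27).
Miravel is UTC−3:00, so local arrival = 8:10 AM − 3:00 = 5:10 AM on Jun 27.
Layover = 11:50 AM − 5:10 AM = 6 hours 40 minutes.

6 hours 40 minutes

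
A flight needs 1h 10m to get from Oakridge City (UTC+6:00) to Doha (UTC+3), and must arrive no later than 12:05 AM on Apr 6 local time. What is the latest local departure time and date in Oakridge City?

Target arrival in UTC: 12:05 AM − 3:00 = 9:05 PM on Apr 5.
Subtract 1 hour 10 minutes → departure 7:55 PM UTC on Apr 5.
Oakridge City is UTC+6:00: 7:55 PM + 6:00 = 1:55 AM on Apr 6.

1:55 AM on Apr 6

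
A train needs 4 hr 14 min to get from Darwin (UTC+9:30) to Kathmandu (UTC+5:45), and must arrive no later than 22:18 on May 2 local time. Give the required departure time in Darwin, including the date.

Target arrival in UTC: 22:18 − 5:45 = 16:33 on May 2.
Subtract 4 hours and 14 minutes → departure 12:19 UTC on May 2.
Darwin is UTC+9:30: 12:19 + 9:30 = 21:49 on May 2.

21:49 on May 2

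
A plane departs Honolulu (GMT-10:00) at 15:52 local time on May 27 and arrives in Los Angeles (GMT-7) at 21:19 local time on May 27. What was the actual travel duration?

2 hours 27 minutes

Departure in UTC: 15:52 + 10:00 = 01:52 on May 28.
Arrival in UTC: 21:19 + 7:00 = 04:19 on May 28.
Elapsed = 04:19 − 01:52 = 2 hours 27 minutes.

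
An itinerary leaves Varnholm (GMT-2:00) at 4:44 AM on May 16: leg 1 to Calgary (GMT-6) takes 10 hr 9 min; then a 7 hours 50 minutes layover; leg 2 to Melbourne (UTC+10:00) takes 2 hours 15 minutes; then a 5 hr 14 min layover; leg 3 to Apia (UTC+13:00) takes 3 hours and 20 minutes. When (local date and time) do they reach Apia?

12:32 AM on May 18

Convert departure to UTC: 4:44 AM + 2:00 = 6:44 AM UTC on May 16.
Add 10 hours and 9 minutes leg 1 → 4:53 PM UTC.
Add 7 hours and 50 minutes layover in Calgary → 12:43 AM UTC (May 17).
Add 2 hours and 15 minutes leg 2 → 2:58 AM UTC.
Add 5 hours and 14 minutes layover in Melbourne → 8:12 AM UTC.
Add 3 hours and 20 minutes leg 3 → 11:32 AM UTC.
Apia is UTC+13:00, so local arrival = 11:32 AM + 13:00 = 12:32 AM on May 18.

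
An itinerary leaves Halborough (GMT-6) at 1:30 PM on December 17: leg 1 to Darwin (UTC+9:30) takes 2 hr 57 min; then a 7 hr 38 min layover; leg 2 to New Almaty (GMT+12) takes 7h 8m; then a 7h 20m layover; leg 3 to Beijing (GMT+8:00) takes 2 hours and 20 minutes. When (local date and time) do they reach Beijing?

Convert departure to UTC: 1:30 PM + 6:00 = 7:30 PM UTC on Dec 17.
Add 2 hours and 57 minutes leg 1 → 10:27 PM UTC.
Add 7 hours and 38 minutes layover in Darwin → 6:05 AM UTC (Dec 18).
Add 7 hours and 8 minutes leg 2 → 1:13 PM UTC.
Add 7 hours 20 minutes layover in New Almaty → 8:33 PM UTC.
Add 2 hours 20 minutes leg 3 → 10:53 PM UTC.
Beijing is UTC+8:00, so local arrival = 10:53 PM + 8:00 = 6:53 AM on Dec 19.

6:53 AM on Dec 19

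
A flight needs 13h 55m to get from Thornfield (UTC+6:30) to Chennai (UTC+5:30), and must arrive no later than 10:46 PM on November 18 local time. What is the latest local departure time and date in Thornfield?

9:51 AM on November 18

Target arrival in UTC: 10:46 PM − 5:30 = 5:16 PM on Nov 18.
Subtract 13 hours and 55 minutes → departure 3:21 AM UTC on Nov 18.
Thornfield is UTC+6:30: 3:21 AM + 6:30 = 9:51 AM on Nov 18.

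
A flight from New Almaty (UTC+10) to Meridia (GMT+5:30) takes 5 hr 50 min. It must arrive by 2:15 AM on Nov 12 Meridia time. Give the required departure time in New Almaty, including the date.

12:55 AM on November 12

Target arrival in UTC: 2:15 AM − 5:30 = 8:45 PM on Nov 11.
Subtract 5 hours 50 minutes → departure 2:55 PM UTC on Nov 11.
New Almaty is UTC+10:00: 2:55 PM + 10:00 = 12:55 AM on Nov 12.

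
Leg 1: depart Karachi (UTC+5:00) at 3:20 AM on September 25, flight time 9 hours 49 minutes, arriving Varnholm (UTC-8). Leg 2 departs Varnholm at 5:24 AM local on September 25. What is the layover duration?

5 hours 15 minutes

Convert departure to UTC: 3:20 AM − 5:00 = 10:20 PM UTC on Sep 24.
Add 9 hours and 49 minutes flight time → 8:09 AM UTC (Sep 25).
Varnholm is UTC−8:00, so local arrival = 8:09 AM − 8:00 = 12:09 AM on Sep 25.
Layover = 5:24 AM − 12:09 AM = 5 hours 15 minutes.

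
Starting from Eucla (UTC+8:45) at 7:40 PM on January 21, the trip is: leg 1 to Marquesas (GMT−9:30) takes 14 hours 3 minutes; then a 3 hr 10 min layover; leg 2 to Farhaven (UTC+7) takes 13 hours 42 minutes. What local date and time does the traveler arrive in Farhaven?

12:50 AM on Jan 23

Convert departure to UTC: 7:40 PM − 8:45 = 10:55 AM UTC on Jan 21.
Add 14 hours and 3 minutes leg 1 → 12:58 AM UTC (Jan 22).
Add 3 hours 10 minutes layover in Marquesas → 4:08 AM UTC.
Add 13 hours and 42 minutes leg 2 → 5:50 PM UTC.
Farhaven is UTC+7:00, so local arrival = 5:50 PM + 7:00 = 12:50 AM on Jan 23.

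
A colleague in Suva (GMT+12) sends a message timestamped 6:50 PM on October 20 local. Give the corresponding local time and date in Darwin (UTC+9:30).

In UTC: 6:50 PM − 12:00 = 6:50 AM on Oct 20.
Darwin is UTC+9:30: 6:50 AM + 9:30 = 4:20 PM on Oct 20.

4:20 PM on Oct 20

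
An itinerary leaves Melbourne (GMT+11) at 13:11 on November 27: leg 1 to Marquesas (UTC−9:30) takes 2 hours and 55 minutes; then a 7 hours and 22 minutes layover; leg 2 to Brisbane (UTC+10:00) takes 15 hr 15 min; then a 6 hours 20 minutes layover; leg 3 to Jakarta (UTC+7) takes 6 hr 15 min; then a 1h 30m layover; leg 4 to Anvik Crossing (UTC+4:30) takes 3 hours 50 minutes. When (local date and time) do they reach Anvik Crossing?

Convert departure to UTC: 13:11 − 11:00 = 02:11 UTC on Nov 27.
Add 2 hours and 55 minutes leg 1 → 05:06 UTC.
Add 7 hours and 22 minutes layover in Marquesas → 12:28 UTC.
Add 15 hours 15 minutes leg 2 → 03:43 UTC (Nov 28).
Add 6 hours 20 minutes layover in Brisbane → 10:03 UTC.
Add 6 hours and 15 minutes leg 3 → 16:18 UTC.
Add 1 hour and 30 minutes layover in Jakarta → 17:48 UTC.
Add 3 hours and 50 minutes leg 4 → 21:38 UTC.
Anvik Crossing is UTC+4:30, so local arrival = 21:38 + 4:30 = 02:08 on Nov 29.

02:08 on November 29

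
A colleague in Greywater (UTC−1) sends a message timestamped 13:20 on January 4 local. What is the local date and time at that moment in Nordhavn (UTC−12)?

In UTC: 13:20 + 1:00 = 14:20 on Jan 4.
Nordhavn is UTC−12:00: 14:20 − 12:00 = 02:20 on Jan 4.

02:20 on January 4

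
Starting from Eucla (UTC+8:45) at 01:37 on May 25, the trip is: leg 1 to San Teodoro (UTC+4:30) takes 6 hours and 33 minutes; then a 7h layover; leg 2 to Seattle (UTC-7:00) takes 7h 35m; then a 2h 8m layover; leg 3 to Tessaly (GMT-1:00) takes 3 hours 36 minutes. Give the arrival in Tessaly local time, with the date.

Convert departure to UTC: 01:37 − 8:45 = 16:52 UTC on May 24.
Add 6 hours 33 minutes leg 1 → 23:25 UTC.
Add 7 hours layover in San Teodoro → 06:25 UTC (May 25).
Add 7 hours 35 minutes leg 2 → 14:00 UTC.
Add 2 hours and 8 minutes layover in Seattle → 16:08 UTC.
Add 3 hours 36 minutes leg 3 → 19:44 UTC.
Tessaly is UTC−1:00, so local arrival = 19:44 − 1:00 = 18:44 on May 25.

18:44 on May 25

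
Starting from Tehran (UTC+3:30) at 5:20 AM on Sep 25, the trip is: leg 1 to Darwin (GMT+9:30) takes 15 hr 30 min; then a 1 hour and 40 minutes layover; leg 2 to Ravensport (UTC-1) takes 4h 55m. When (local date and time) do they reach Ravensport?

Convert departure to UTC: 5:20 AM − 3:30 = 1:50 AM UTC on Sep 25.
Add 15 hours 30 minutes leg 1 → 5:20 PM UTC.
Add 1 hour and 40 minutes layover in Darwin → 7:00 PM UTC.
Add 4 hours 55 minutes leg 2 → 11:55 PM UTC.
Ravensport is UTC−1:00, so local arrival = 11:55 PM − 1:00 = 10:55 PM on Sep 25.

10:55 PM on September 25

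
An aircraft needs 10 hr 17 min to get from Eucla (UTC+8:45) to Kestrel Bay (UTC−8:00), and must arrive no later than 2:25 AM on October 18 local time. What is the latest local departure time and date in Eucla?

8:53 AM on October 18

Target arrival in UTC: 2:25 AM + 8:00 = 10:25 AM on Oct 18.
Subtract 10 hours and 17 minutes → departure 12:08 AM UTC on Oct 18.
Eucla is UTC+8:45: 12:08 AM + 8:45 = 8:53 AM on Oct 18.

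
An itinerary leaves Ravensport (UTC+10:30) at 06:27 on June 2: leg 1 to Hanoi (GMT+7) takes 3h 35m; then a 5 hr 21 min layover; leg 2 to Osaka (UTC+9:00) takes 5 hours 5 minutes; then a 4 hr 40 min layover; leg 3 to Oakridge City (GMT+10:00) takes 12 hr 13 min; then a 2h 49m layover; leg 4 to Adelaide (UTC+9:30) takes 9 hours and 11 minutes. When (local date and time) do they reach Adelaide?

Convert departure to UTC: 06:27 − 10:30 = 19:57 UTC on Jun 1.
Add 3 hours and 35 minutes leg 1 → 23:32 UTC.
Add 5 hours 21 minutes layover in Hanoi → 04:53 UTC (Jun 2).
Add 5 hours and 5 minutes leg 2 → 09:58 UTC.
Add 4 hours and 40 minutes layover in Osaka → 14:38 UTC.
Add 12 hours and 13 minutes leg 3 → 02:51 UTC (Jun 3).
Add 2 hours 49 minutes layover in Oakridge City → 05:40 UTC.
Add 9 hours and 11 minutes leg 4 → 14:51 UTC.
Adelaide is UTC+9:30, so local arrival = 14:51 + 9:30 = 00:21 on Jun 4.

00:21 on June 4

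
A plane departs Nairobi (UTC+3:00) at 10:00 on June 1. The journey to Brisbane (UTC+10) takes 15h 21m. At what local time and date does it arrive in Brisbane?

08:21 on June 2

Brisbane is 7:00 ahead of Nairobi.
After 15 hours and 21 minutes it is 01:21 (Jun 2) in Nairobi.
Shift by the zone difference: 01:21 + 7:00 = 08:21 on Jun 2 in Brisbane.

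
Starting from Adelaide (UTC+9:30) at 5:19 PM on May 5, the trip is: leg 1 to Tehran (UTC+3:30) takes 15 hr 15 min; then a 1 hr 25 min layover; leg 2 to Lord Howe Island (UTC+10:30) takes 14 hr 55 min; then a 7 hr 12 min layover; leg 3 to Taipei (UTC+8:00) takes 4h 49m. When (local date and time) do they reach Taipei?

Convert departure to UTC: 5:19 PM − 9:30 = 7:49 AM UTC on May 5.
Add 15 hours 15 minutes leg 1 → 11:04 PM UTC.
Add 1 hour and 25 minutes layover in Tehran → 12:29 AM UTC (May 6).
Add 14 hours 55 minutes leg 2 → 3:24 PM UTC.
Add 7 hours 12 minutes layover in Lord Howe Island → 10:36 PM UTC.
Add 4 hours 49 minutes leg 3 → 3:25 AM UTC (May 7).
Taipei is UTC+8:00, so local arrival = 3:25 AM + 8:00 = 11:25 AM on May 7.

11:25 AM on May 7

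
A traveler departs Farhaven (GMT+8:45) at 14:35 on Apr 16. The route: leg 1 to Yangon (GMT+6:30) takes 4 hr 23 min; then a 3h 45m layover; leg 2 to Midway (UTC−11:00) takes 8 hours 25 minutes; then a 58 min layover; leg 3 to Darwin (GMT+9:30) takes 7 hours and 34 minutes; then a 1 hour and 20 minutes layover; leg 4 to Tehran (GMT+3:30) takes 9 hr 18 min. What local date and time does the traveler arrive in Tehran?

Convert departure to UTC: 14:35 − 8:45 = 05:50 UTC on Apr 16.
Add 4 hours 23 minutes leg 1 → 10:13 UTC.
Add 3 hours and 45 minutes layover in Yangon → 13:58 UTC.
Add 8 hours 25 minutes leg 2 → 22:23 UTC.
Add 58 minutes layover in Midway → 23:21 UTC.
Add 7 hours and 34 minutes leg 3 → 06:55 UTC (Apr 17).
Add 1 hour 20 minutes layover in Darwin → 08:15 UTC.
Add 9 hours 18 minutes leg 4 → 17:33 UTC.
Tehran is UTC+3:30, so local arrival = 17:33 + 3:30 = 21:03 on Apr 17.

21:03 on April 17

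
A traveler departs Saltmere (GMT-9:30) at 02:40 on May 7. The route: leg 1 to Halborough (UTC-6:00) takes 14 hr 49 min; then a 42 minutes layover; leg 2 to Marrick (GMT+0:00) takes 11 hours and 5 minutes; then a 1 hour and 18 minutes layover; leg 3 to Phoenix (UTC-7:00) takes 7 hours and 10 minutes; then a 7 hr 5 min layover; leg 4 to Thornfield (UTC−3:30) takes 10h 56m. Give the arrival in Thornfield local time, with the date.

Convert departure to UTC: 02:40 + 9:30 = 12:10 UTC on May 7.
Add 14 hours 49 minutes leg 1 → 02:59 UTC (May 8).
Add 42 minutes layover in Halborough → 03:41 UTC.
Add 11 hours 5 minutes leg 2 → 14:46 UTC.
Add 1 hour and 18 minutes layover in Marrick → 16:04 UTC.
Add 7 hours and 10 minutes leg 3 → 23:14 UTC.
Add 7 hours 5 minutes layover in Phoenix → 06:19 UTC (May 9).
Add 10 hours 56 minutes leg 4 → 17:15 UTC.
Thornfield is UTC−3:30, so local arrival = 17:15 − 3:30 = 13:45 on May 9.

13:45 on May 9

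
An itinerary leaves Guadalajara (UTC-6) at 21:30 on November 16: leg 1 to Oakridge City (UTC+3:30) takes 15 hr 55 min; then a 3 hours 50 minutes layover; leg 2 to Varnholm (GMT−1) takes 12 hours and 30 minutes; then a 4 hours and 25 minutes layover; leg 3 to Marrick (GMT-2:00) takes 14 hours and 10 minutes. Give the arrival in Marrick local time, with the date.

04:20 on Nov 19

Convert departure to UTC: 21:30 + 6:00 = 03:30 UTC on Nov 17.
Add 15 hours and 55 minutes leg 1 → 19:25 UTC.
Add 3 hours 50 minutes layover in Oakridge City → 23:15 UTC.
Add 12 hours and 30 minutes leg 2 → 11:45 UTC (Nov 18).
Add 4 hours and 25 minutes layover in Varnholm → 16:10 UTC.
Add 14 hours and 10 minutes leg 3 → 06:20 UTC (Nov 19).
Marrick is UTC−2:00, so local arrival = 06:20 − 2:00 = 04:20 on Nov 19.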